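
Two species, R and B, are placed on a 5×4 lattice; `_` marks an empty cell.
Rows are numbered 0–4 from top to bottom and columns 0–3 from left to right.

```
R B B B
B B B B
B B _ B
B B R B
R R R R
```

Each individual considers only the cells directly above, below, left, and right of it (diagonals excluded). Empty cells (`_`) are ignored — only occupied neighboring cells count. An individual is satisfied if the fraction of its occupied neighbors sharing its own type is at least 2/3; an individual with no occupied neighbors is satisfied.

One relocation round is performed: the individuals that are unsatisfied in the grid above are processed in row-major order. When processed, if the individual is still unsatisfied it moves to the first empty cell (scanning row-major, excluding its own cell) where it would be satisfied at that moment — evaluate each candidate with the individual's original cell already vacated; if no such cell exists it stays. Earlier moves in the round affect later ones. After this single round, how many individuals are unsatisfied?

Initially unsatisfied (in order): (0,0), (3,1), (3,2), (3,3), (4,0), (4,3).
  (0,0): no empty cell satisfies it; stays.
  (3,1) → (2,2).
  (3,2): no empty cell satisfies it; stays.
  (3,3): no empty cell satisfies it; stays.
  (4,0): no empty cell satisfies it; stays.
  (4,3): no empty cell satisfies it; stays.
Resulting grid:
R B B B
B B B B
B B B B
B _ R B
R R R R
Unsatisfied now: (0,0), (3,0), (3,2), (3,3), (4,0), (4,3).

6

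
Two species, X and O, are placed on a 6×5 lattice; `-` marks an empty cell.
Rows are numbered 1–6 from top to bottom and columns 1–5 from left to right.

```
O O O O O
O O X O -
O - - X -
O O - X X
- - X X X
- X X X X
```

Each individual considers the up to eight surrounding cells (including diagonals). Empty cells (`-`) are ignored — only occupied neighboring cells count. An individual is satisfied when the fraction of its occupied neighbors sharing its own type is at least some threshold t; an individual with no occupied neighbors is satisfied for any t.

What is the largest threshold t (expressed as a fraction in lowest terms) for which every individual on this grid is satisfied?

(1,1)O 3/3
(1,2)O 4/5
(1,3)O 4/5
(1,4)O 3/4
(1,5)O 2/2
(2,1)O 4/4
(2,2)O 5/6
(2,3)X 1/6
(2,4)O 3/5
(3,1)O 4/4
(3,4)X 3/4
(4,1)O 2/2
(4,2)O 2/3
(4,4)X 5/5
(4,5)X 4/4
(5,3)X 5/6
(5,4)X 7/7
(5,5)X 5/5
(6,2)X 2/2
(6,3)X 4/4
(6,4)X 5/5
(6,5)X 3/3
The smallest same-type fraction is 1/6 at (2,3), which reduces to 1/6. Any threshold above that leaves this individual unsatisfied.

1/6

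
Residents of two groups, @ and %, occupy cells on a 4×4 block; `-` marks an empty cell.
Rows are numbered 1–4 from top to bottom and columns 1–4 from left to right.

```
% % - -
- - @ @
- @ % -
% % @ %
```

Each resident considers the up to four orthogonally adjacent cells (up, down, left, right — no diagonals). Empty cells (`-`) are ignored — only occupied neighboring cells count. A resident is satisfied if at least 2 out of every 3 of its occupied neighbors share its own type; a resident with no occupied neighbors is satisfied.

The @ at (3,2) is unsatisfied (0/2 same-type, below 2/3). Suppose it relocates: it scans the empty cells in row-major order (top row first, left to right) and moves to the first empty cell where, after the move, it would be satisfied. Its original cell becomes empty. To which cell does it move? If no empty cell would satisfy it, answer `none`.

Vacating (3,2). Empty cells in order:
  (1,3): 1/2 same-type → still unsatisfied.
  (1,4): 1/1 same-type → satisfied — stop here.

(1,4)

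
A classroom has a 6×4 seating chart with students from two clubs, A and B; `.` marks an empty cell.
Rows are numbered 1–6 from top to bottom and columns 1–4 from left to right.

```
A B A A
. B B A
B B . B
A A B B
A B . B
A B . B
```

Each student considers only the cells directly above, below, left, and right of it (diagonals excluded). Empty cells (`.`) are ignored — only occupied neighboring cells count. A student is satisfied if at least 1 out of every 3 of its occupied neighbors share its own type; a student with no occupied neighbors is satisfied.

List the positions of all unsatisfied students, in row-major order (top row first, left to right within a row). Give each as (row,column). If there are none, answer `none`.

Row 1: (1,1)A 0/1 ✗ · (1,2)B 1/3 ✓ · (1,3)A 1/3 ✓ · (1,4)A 2/2 ✓
Row 2: (2,2)B 3/3 ✓ · (2,3)B 1/3 ✓ · (2,4)A 1/3 ✓
Row 3: (3,1)B 1/2 ✓ · (3,2)B 2/3 ✓ · (3,4)B 1/2 ✓
Row 4: (4,1)A 2/3 ✓ · (4,2)A 1/4 ✗ · (4,3)B 1/2 ✓ · (4,4)B 3/3 ✓
Row 5: (5,1)A 2/3 ✓ · (5,2)B 1/3 ✓ · (5,4)B 2/2 ✓
Row 6: (6,1)A 1/2 ✓ · (6,2)B 1/2 ✓ · (6,4)B 1/1 ✓

(1,1), (4,2)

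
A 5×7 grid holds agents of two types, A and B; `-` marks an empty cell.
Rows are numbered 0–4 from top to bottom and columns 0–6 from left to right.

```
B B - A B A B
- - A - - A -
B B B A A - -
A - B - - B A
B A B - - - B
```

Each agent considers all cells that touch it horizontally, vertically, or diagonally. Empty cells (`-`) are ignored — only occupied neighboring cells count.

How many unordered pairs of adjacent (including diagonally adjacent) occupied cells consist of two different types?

Scan each occupied cell's neighbors to the right and below (and the two forward diagonals) so each pair is counted once.
From row 0: 6 unlike of 9 pairs (running 6/9).
From row 1: 2 unlike of 4 pairs (running 8/13).
From row 2: 5 unlike of 10 pairs (running 13/23).
From row 3: 4 unlike of 7 pairs (running 17/30).
From row 4: 2 unlike of 2 pairs (running 19/32).
Total adjacent occupied pairs: 32; unlike-type pairs: 19.

19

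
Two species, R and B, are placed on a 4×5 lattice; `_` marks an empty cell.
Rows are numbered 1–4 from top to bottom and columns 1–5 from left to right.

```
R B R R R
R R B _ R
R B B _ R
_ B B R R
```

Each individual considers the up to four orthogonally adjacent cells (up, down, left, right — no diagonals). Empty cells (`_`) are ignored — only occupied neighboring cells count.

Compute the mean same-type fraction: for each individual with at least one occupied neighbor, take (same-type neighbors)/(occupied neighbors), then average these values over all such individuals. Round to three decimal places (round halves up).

0.681

(1,1)R 1/2
(1,2)B 0/3
(1,3)R 1/3
(1,4)R 2/2
(1,5)R 2/2
(2,1)R 3/3
(2,2)R 1/4
(2,3)B 1/3
(2,5)R 2/2
(3,1)R 1/2
(3,2)B 2/4
(3,3)B 3/3
(3,5)R 2/2
(4,2)B 2/2
(4,3)B 2/3
(4,4)R 1/2
(4,5)R 2/2
Sum over 17 individuals: 1/2 + 0/3 + 1/3 + 2/2 + 2/2 + 3/3 + 1/4 + 1/3 + 2/2 + 1/2 + 2/4 + 3/3 + 2/2 + 2/2 + 2/3 + 1/2 + 2/2 = 139/12; mean = 139/12 ÷ 17 = 139/204 = 0.681372… → 0.681.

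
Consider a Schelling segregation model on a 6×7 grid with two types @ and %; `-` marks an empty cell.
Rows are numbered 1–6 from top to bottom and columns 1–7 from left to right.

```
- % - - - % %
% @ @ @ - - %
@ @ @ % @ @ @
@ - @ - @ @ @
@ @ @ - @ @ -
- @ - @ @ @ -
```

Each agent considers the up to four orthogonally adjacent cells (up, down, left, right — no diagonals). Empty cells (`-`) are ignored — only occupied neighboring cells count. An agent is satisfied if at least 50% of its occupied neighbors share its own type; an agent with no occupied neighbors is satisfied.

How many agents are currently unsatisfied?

(1,2)% 0/1 not
(1,6)% 1/1 satisfied
(1,7)% 2/2 satisfied
(2,1)% 0/2 not
(2,2)@ 2/4 satisfied
(2,3)@ 3/3 satisfied
(2,4)@ 1/2 satisfied
(2,7)% 1/2 satisfied
(3,1)@ 2/3 satisfied
(3,2)@ 3/3 satisfied
(3,3)@ 3/4 satisfied
(3,4)% 0/3 not
(3,5)@ 2/3 satisfied
(3,6)@ 3/3 satisfied
(3,7)@ 2/3 satisfied
(4,1)@ 2/2 satisfied
(4,3)@ 2/2 satisfied
(4,5)@ 3/3 satisfied
(4,6)@ 4/4 satisfied
(4,7)@ 2/2 satisfied
(5,1)@ 2/2 satisfied
(5,2)@ 3/3 satisfied
(5,3)@ 2/2 satisfied
(5,5)@ 3/3 satisfied
(5,6)@ 3/3 satisfied
(6,2)@ 1/1 satisfied
(6,4)@ 1/1 satisfied
(6,5)@ 3/3 satisfied
(6,6)@ 2/2 satisfied
Unsatisfied: (1,2), (2,1), (3,4) — 3 in total.

3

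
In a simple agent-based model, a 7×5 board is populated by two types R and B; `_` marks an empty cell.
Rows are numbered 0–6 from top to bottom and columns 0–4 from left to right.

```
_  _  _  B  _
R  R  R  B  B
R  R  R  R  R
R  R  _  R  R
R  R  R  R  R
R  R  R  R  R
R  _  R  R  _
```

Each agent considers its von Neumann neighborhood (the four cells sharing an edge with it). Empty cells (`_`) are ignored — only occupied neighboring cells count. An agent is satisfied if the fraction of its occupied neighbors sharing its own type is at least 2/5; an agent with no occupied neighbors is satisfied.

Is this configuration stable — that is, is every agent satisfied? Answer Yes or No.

(0,3)B 1/1 satisfied
(1,0)R 2/2 satisfied
(1,1)R 3/3 satisfied
(1,2)R 2/3 satisfied
(1,3)B 2/4 satisfied
(1,4)B 1/2 satisfied
(2,0)R 3/3 satisfied
(2,1)R 4/4 satisfied
(2,2)R 3/3 satisfied
(2,3)R 3/4 satisfied
(2,4)R 2/3 satisfied
(3,0)R 3/3 satisfied
(3,1)R 3/3 satisfied
(3,3)R 3/3 satisfied
(3,4)R 3/3 satisfied
(4,0)R 3/3 satisfied
(4,1)R 4/4 satisfied
(4,2)R 3/3 satisfied
(4,3)R 4/4 satisfied
(4,4)R 3/3 satisfied
(5,0)R 3/3 satisfied
(5,1)R 3/3 satisfied
(5,2)R 4/4 satisfied
(5,3)R 4/4 satisfied
(5,4)R 2/2 satisfied
(6,0)R 1/1 satisfied
(6,2)R 2/2 satisfied
(6,3)R 2/2 satisfied
All meet the threshold, so the configuration is stable.

Yes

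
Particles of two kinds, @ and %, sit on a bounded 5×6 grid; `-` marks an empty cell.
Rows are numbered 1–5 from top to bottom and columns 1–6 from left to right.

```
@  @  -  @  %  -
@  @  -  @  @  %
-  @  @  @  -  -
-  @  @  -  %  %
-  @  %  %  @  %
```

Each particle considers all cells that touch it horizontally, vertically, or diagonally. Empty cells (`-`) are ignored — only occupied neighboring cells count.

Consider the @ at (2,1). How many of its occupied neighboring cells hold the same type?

Occupied neighbors of (2,1): (1,1)=@, (1,2)=@, (2,2)=@, (3,2)=@.
Same type (@): 4 of 4.

4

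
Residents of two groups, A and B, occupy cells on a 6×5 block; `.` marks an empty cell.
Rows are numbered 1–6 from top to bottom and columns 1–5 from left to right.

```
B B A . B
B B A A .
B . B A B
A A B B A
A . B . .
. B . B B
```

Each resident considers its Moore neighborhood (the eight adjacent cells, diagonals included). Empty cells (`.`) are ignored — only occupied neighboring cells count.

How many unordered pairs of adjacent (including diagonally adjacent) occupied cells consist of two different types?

20

Scan each occupied cell's neighbors to the right and below (and the two forward diagonals) so each pair is counted once.
Row 1: B(1,1)–B(1,2)= B(1,1)–B(2,1)= B(1,1)–B(2,2)= B(1,2)–A(1,3)≠ B(1,2)–B(2,2)= B(1,2)–A(2,3)≠ B(1,2)–B(2,1)= A(1,3)–A(2,3)= A(1,3)–A(2,4)= A(1,3)–B(2,2)≠ B(1,5)–A(2,4)≠  → 4/11 unlike.
Row 2: B(2,1)–B(2,2)= B(2,1)–B(3,1)= B(2,2)–A(2,3)≠ B(2,2)–B(3,3)= B(2,2)–B(3,1)= A(2,3)–A(2,4)= A(2,3)–B(3,3)≠ A(2,3)–A(3,4)= A(2,4)–A(3,4)= A(2,4)–B(3,5)≠ A(2,4)–B(3,3)≠  → 4/11 unlike.
Row 3: B(3,1)–A(4,1)≠ B(3,1)–A(4,2)≠ B(3,3)–A(3,4)≠ B(3,3)–B(4,3)= B(3,3)–B(4,4)= B(3,3)–A(4,2)≠ A(3,4)–B(3,5)≠ A(3,4)–B(4,4)≠ A(3,4)–A(4,5)= A(3,4)–B(4,3)≠ B(3,5)–A(4,5)≠ B(3,5)–B(4,4)=  → 8/12 unlike.
Row 4: A(4,1)–A(4,2)= A(4,1)–A(5,1)= A(4,2)–B(4,3)≠ A(4,2)–B(5,3)≠ A(4,2)–A(5,1)= B(4,3)–B(4,4)= B(4,3)–B(5,3)= B(4,4)–A(4,5)≠ B(4,4)–B(5,3)=  → 3/9 unlike.
Row 5: A(5,1)–B(6,2)≠ B(5,3)–B(6,4)= B(5,3)–B(6,2)=  → 1/3 unlike.
Row 6: B(6,4)–B(6,5)=  → 0/1 unlike.
Total adjacent occupied pairs: 47; unlike-type pairs: 20.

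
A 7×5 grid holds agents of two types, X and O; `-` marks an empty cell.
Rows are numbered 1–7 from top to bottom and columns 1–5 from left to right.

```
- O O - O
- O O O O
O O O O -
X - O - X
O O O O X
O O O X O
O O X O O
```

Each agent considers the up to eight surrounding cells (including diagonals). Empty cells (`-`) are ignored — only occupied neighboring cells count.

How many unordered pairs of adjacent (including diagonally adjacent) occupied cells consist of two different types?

18

Scan each occupied cell's neighbors to the right and below (and the two forward diagonals) so each pair is counted once.
From row 1: 0 unlike of 8 pairs (running 0/8).
From row 2: 0 unlike of 12 pairs (running 0/20).
From row 3: 3 unlike of 9 pairs (running 3/29).
From row 4: 3 unlike of 7 pairs (running 6/36).
From row 5: 4 unlike of 17 pairs (running 10/53).
From row 6: 6 unlike of 17 pairs (running 16/70).
From row 7: 2 unlike of 4 pairs (running 18/74).
Total adjacent occupied pairs: 74; unlike-type pairs: 18.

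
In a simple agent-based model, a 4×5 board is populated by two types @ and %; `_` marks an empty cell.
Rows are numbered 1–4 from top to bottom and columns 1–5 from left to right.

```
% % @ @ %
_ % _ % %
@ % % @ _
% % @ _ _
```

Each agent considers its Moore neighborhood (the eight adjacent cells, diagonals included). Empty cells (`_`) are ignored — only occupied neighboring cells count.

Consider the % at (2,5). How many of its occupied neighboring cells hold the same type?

2

Occupied neighbors of (2,5): (1,4)=@, (1,5)=%, (2,4)=%, (3,4)=@.
Same type (%): 2 of 4.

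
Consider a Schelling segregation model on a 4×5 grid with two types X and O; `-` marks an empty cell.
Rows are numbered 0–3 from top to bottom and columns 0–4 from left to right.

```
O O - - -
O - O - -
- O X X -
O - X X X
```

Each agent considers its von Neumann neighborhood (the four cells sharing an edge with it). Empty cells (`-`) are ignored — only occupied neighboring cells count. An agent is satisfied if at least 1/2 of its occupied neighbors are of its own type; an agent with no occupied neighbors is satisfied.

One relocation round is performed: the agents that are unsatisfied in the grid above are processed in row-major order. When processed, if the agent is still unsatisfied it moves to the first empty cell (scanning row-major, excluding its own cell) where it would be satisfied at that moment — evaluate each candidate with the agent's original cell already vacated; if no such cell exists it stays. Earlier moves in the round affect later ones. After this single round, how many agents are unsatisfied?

0

Initially unsatisfied (in order): (1,2), (2,1).
  (1,2) → (0,2).
  (2,1) → (0,3).
Resulting grid:
O O O O -
O - - - -
- - X X -
O - X X X
All satisfied now.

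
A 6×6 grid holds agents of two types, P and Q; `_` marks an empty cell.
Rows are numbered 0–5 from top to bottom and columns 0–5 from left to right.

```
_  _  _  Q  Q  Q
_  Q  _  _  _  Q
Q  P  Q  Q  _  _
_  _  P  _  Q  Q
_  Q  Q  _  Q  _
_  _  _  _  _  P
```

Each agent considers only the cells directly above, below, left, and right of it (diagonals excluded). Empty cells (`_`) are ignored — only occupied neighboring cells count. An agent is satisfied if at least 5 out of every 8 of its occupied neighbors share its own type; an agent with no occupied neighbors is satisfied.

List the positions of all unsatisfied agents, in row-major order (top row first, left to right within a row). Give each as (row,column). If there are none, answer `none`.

(1,1), (2,0), (2,1), (2,2), (3,2), (4,2)

(0,3)Q 1/1 satisfied
(0,4)Q 2/2 satisfied
(0,5)Q 2/2 satisfied
(1,1)Q 0/1 not
(1,5)Q 1/1 satisfied
(2,0)Q 0/1 not
(2,1)P 0/3 not
(2,2)Q 1/3 not
(2,3)Q 1/1 satisfied
(3,2)P 0/2 not
(3,4)Q 2/2 satisfied
(3,5)Q 1/1 satisfied
(4,1)Q 1/1 satisfied
(4,2)Q 1/2 not
(4,4)Q 1/1 satisfied
(5,5)P 0/0 satisfied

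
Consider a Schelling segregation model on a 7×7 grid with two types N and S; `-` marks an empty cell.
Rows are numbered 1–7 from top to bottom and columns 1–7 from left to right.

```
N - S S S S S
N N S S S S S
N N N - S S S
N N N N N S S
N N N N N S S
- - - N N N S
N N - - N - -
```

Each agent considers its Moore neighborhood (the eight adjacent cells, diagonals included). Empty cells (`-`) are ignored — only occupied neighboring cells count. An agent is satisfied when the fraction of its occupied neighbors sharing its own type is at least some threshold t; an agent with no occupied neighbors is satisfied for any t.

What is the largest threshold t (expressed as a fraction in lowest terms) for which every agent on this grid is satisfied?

3/7

Row 1: (1,1)N 2/2 · (1,3)S 3/4 · (1,4)S 5/5 · (1,5)S 5/5 · (1,6)S 5/5 · (1,7)S 3/3
Row 2: (2,1)N 4/4 · (2,2)N 5/7 · (2,3)S 3/6 · (2,4)S 6/7 · (2,5)S 7/7 · (2,6)S 8/8 · (2,7)S 5/5
Row 3: (3,1)N 5/5 · (3,2)N 7/8 · (3,3)N 5/7 · (3,5)S 5/7 · (3,6)S 7/8 · (3,7)S 5/5
Row 4: (4,1)N 5/5 · (4,2)N 8/8 · (4,3)N 7/7 · (4,4)N 6/7 · (4,5)N 3/7 · (4,6)S 6/8 · (4,7)S 5/5
Row 5: (5,1)N 3/3 · (5,2)N 5/5 · (5,3)N 6/6 · (5,4)N 7/7 · (5,5)N 6/8 · (5,6)S 4/8 · (5,7)S 4/5
Row 6: (6,4)N 5/5 · (6,5)N 5/6 · (6,6)N 3/6 · (6,7)S 2/3
Row 7: (7,1)N 1/1 · (7,2)N 1/1 · (7,5)N 3/3
The smallest same-type fraction is 3/7 at (4,5), which reduces to 3/7. Any threshold above that leaves this agent unsatisfied.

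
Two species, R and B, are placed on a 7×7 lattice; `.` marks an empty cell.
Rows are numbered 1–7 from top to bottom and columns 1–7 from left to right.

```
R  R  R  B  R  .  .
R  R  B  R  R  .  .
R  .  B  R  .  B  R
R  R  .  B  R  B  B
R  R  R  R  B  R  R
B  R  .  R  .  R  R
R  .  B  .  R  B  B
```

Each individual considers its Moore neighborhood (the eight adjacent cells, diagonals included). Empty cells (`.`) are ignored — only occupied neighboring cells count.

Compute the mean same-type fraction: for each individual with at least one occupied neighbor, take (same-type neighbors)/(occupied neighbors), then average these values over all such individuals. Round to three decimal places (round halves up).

Row 1: (1,1)R 3/3 · (1,2)R 4/5 · (1,3)R 3/5 · (1,4)B 1/5 · (1,5)R 2/3
Row 2: (2,1)R 4/4 · (2,2)R 5/7 · (2,3)B 2/7 · (2,4)R 4/7 · (2,5)R 3/5
Row 3: (3,1)R 4/4 · (3,3)B 2/6 · (3,4)R 3/6 · (3,6)B 2/5 · (3,7)R 0/3
Row 4: (4,1)R 4/4 · (4,2)R 5/6 · (4,4)B 2/6 · (4,5)R 3/7 · (4,6)B 3/7 · (4,7)B 2/5
Row 5: (5,1)R 4/5 · (5,2)R 5/6 · (5,3)R 5/6 · (5,4)R 3/5 · (5,5)B 2/7 · (5,6)R 4/7 · (5,7)R 3/5
Row 6: (6,1)B 0/4 · (6,2)R 4/6 · (6,4)R 3/5 · (6,6)R 4/7 · (6,7)R 3/5
Row 7: (7,1)R 1/2 · (7,3)B 0/2 · (7,5)R 2/3 · (7,6)B 1/4 · (7,7)B 1/3
Sum over 38 individuals: 3/3 + 4/5 + 3/5 + 1/5 + 2/3 + 4/4 + 5/7 + 2/7 + 4/7 + 3/5 + 4/4 + 2/6 + 3/6 + 2/5 + 0/3 + 4/4 + 5/6 + 2/6 + 3/7 + 3/7 + 2/5 + 4/5 + 5/6 + 5/6 + 3/5 + 2/7 + 4/7 + 3/5 + 0/4 + 4/6 + 3/5 + 4/7 + 3/5 + 1/2 + 0/2 + 2/3 + 1/4 + 1/3 = 2913/140; mean = 2913/140 ÷ 38 = 2913/5320 = 0.547556… → 0.548.

0.548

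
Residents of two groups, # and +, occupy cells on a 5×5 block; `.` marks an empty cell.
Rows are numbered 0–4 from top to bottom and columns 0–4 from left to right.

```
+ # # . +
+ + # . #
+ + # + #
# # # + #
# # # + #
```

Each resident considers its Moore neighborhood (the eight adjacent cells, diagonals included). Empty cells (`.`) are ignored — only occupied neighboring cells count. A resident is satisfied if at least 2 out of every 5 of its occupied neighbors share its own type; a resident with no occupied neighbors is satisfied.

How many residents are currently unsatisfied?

7

Row 0: (0,0)+ 2/3 ok · (0,1)# 2/5 ok · (0,2)# 2/3 ok · (0,4)+ 0/1 unhappy
Row 1: (1,0)+ 4/5 ok · (1,1)+ 4/8 ok · (1,2)# 3/6 ok · (1,4)# 1/3 unhappy
Row 2: (2,0)+ 3/5 ok · (2,1)+ 3/8 unhappy · (2,2)# 3/7 ok · (2,3)+ 1/7 unhappy · (2,4)# 2/4 ok
Row 3: (3,0)# 3/5 ok · (3,1)# 6/8 ok · (3,2)# 4/8 ok · (3,3)+ 2/8 unhappy · (3,4)# 2/5 ok
Row 4: (4,0)# 3/3 ok · (4,1)# 5/5 ok · (4,2)# 3/5 ok · (4,3)+ 1/5 unhappy · (4,4)# 1/3 unhappy
Unsatisfied: (0,4), (1,4), (2,1), (2,3), (3,3), (4,3), (4,4) — 7 in total.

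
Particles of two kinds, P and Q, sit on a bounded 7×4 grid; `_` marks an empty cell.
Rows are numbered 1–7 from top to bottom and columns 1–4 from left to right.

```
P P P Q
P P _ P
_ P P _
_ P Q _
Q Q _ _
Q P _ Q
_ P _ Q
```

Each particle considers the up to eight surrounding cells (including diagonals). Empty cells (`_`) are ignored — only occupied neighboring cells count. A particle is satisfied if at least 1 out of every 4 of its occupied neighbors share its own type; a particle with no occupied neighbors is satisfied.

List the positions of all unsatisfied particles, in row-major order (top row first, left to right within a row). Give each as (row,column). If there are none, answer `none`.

Row 1: (1,1)P 3/3 ok · (1,2)P 4/4 ok · (1,3)P 3/4 ok · (1,4)Q 0/2 unhappy
Row 2: (2,1)P 4/4 ok · (2,2)P 6/6 ok · (2,4)P 2/3 ok
Row 3: (3,2)P 4/5 ok · (3,3)P 4/5 ok
Row 4: (4,2)P 2/5 ok · (4,3)Q 1/4 ok
Row 5: (5,1)Q 2/4 ok · (5,2)Q 3/5 ok
Row 6: (6,1)Q 2/4 ok · (6,2)P 1/4 ok · (6,4)Q 1/1 ok
Row 7: (7,2)P 1/2 ok · (7,4)Q 1/1 ok

(1,4)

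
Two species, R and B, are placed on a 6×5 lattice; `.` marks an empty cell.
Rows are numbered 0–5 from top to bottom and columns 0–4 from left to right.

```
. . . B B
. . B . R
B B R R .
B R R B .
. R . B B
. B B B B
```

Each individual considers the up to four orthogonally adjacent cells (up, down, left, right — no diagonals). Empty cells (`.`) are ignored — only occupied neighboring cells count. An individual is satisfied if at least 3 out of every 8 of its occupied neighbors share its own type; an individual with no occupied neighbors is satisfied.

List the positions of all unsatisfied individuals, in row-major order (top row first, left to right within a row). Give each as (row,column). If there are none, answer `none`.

(1,2), (1,4), (2,1), (3,3)

(0,3)B 1/1 ok
(0,4)B 1/2 ok
(1,2)B 0/1 unhappy
(1,4)R 0/1 unhappy
(2,0)B 2/2 ok
(2,1)B 1/3 unhappy
(2,2)R 2/4 ok
(2,3)R 1/2 ok
(3,0)B 1/2 ok
(3,1)R 2/4 ok
(3,2)R 2/3 ok
(3,3)B 1/3 unhappy
(4,1)R 1/2 ok
(4,3)B 3/3 ok
(4,4)B 2/2 ok
(5,1)B 1/2 ok
(5,2)B 2/2 ok
(5,3)B 3/3 ok
(5,4)B 2/2 ok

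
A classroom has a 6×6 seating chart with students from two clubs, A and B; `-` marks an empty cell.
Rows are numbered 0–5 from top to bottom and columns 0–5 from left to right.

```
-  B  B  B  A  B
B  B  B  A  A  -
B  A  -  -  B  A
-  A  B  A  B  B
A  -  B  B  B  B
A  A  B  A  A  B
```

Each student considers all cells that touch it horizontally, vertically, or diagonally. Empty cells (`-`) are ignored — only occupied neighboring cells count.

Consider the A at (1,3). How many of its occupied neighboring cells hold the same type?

2

Occupied neighbors of (1,3): (0,2)=B, (0,3)=B, (0,4)=A, (1,2)=B, (1,4)=A, (2,4)=B.
Same type (A): 2 of 6.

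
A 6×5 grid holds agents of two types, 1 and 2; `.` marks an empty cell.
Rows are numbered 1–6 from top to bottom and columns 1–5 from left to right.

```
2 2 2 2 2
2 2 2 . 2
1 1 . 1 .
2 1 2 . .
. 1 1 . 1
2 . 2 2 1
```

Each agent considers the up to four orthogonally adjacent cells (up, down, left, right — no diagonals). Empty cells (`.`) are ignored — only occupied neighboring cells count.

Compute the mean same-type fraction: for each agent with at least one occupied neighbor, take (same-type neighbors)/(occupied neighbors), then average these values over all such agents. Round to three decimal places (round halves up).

(1,1)2 2/2
(1,2)2 3/3
(1,3)2 3/3
(1,4)2 2/2
(1,5)2 2/2
(2,1)2 2/3
(2,2)2 3/4
(2,3)2 2/2
(2,5)2 1/1
(3,1)1 1/3
(3,2)1 2/3
(3,4)1 — no occupied neighbors
(4,1)2 0/2
(4,2)1 2/4
(4,3)2 0/2
(5,2)1 2/2
(5,3)1 1/3
(5,5)1 1/1
(6,1)2 — no occupied neighbors
(6,3)2 1/2
(6,4)2 1/2
(6,5)1 1/2
Sum over 20 agents: 2/2 + 3/3 + 3/3 + 2/2 + 2/2 + 2/3 + 3/4 + 2/2 + 1/1 + 1/3 + 2/3 + 0/2 + 2/4 + 0/2 + 2/2 + 1/3 + 1/1 + 1/2 + 1/2 + 1/2 = 55/4; mean = 55/4 ÷ 20 = 11/16 = 0.6875 → 0.688.

0.688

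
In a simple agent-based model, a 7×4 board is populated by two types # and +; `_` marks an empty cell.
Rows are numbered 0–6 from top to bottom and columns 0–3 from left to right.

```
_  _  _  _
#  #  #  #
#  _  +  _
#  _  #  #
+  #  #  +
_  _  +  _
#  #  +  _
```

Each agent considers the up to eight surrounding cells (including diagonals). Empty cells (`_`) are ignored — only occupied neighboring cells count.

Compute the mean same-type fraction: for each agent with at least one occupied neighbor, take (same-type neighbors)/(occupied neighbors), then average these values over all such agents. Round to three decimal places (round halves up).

Row 1: (1,0)# 2/2 · (1,1)# 3/4 · (1,2)# 2/3 · (1,3)# 1/2
Row 2: (2,0)# 3/3 · (2,2)+ 0/5
Row 3: (3,0)# 2/3 · (3,2)# 3/5 · (3,3)# 2/4
Row 4: (4,0)+ 0/2 · (4,1)# 3/5 · (4,2)# 3/5 · (4,3)+ 1/4
Row 5: (5,2)+ 2/5
Row 6: (6,0)# 1/1 · (6,1)# 1/3 · (6,2)+ 1/2
Sum over 17 agents: 2/2 + 3/4 + 2/3 + 1/2 + 3/3 + 0/5 + 2/3 + 3/5 + 2/4 + 0/2 + 3/5 + 3/5 + 1/4 + 2/5 + 1/1 + 1/3 + 1/2 = 281/30; mean = 281/30 ÷ 17 = 281/510 = 0.550980… → 0.551.

0.551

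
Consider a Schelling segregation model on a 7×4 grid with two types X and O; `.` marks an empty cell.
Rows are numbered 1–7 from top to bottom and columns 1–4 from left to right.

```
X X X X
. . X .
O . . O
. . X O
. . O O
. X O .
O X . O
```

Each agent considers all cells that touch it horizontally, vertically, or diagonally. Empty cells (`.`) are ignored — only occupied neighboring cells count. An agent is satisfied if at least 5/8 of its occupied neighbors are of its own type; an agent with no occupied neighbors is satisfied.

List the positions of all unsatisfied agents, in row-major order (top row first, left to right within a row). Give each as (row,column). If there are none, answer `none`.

Row 1: (1,1)X 1/1 ✓ · (1,2)X 3/3 ✓ · (1,3)X 3/3 ✓ · (1,4)X 2/2 ✓
Row 2: (2,3)X 3/4 ✓
Row 3: (3,1)O 0/0 ✓ · (3,4)O 1/3 ✗
Row 4: (4,3)X 0/4 ✗ · (4,4)O 3/4 ✓
Row 5: (5,3)O 3/5 ✗ · (5,4)O 3/4 ✓
Row 6: (6,2)X 1/4 ✗ · (6,3)O 3/5 ✗
Row 7: (7,1)O 0/2 ✗ · (7,2)X 1/3 ✗ · (7,4)O 1/1 ✓

(3,4), (4,3), (5,3), (6,2), (6,3), (7,1), (7,2)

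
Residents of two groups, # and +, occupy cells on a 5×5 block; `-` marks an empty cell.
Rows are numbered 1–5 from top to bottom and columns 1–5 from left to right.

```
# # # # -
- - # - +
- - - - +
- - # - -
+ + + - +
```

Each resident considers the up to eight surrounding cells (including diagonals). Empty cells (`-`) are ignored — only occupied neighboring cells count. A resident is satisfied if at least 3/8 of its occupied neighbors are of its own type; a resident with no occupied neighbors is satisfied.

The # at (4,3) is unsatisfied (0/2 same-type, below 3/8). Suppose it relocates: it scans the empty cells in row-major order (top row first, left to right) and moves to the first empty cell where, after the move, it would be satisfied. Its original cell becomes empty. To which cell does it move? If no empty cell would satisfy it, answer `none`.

Vacating (4,3). Empty cells in order:
  (1,5): 1/2 same-type → satisfied — stop here.

(1,5)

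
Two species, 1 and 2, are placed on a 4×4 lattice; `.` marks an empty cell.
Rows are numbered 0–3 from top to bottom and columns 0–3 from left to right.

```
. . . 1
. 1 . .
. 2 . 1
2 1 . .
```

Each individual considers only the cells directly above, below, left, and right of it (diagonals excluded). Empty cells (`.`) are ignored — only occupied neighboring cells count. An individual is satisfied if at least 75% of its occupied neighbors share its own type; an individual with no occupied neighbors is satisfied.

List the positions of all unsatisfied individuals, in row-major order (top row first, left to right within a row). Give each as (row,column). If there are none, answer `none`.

(1,1), (2,1), (3,0), (3,1)

(0,3)1 0/0 satisfied
(1,1)1 0/1 not
(2,1)2 0/2 not
(2,3)1 0/0 satisfied
(3,0)2 0/1 not
(3,1)1 0/2 not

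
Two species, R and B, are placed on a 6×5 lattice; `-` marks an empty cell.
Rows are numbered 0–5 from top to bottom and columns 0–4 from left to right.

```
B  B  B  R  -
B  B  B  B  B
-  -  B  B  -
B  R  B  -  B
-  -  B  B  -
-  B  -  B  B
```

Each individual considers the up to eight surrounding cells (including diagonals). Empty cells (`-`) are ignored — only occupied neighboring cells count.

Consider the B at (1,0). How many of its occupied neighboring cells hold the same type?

3

Occupied neighbors of (1,0): (0,0)=B, (0,1)=B, (1,1)=B.
Same type (B): 3 of 3.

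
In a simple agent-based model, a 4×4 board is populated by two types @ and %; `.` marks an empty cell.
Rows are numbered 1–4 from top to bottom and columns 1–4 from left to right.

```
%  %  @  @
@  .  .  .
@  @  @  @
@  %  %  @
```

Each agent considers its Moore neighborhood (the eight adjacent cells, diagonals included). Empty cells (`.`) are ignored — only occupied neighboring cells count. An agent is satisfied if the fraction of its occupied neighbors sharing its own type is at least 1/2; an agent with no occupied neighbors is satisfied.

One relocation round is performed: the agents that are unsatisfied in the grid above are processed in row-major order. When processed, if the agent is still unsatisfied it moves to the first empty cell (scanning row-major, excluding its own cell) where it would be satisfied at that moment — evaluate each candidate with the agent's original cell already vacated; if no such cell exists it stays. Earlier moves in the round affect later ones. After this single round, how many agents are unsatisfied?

Initially unsatisfied (in order): (1,2), (4,2), (4,3).
  (1,2): no empty cell satisfies it; stays.
  (4,2): no empty cell satisfies it; stays.
  (4,3): no empty cell satisfies it; stays.
Resulting grid:
% % @ @
@ . . .
@ @ @ @
@ % % @
Unsatisfied now: (1,2), (4,2), (4,3).

3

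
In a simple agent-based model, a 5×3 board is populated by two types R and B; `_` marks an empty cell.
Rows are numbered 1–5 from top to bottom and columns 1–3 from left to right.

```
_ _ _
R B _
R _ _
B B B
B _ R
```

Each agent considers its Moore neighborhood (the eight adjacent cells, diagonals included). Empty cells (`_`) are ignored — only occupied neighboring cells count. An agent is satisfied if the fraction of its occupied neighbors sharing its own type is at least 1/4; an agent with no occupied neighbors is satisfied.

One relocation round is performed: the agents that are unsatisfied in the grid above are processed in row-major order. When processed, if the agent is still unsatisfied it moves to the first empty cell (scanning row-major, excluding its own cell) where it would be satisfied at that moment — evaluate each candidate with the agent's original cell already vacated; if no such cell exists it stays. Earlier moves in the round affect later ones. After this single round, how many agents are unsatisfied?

Initially unsatisfied (in order): (2,2), (5,3).
  (2,2) → (1,3).
  (5,3) → (1,1).
Resulting grid:
R _ B
R _ _
R _ _
B B B
B _ _
All satisfied now.

0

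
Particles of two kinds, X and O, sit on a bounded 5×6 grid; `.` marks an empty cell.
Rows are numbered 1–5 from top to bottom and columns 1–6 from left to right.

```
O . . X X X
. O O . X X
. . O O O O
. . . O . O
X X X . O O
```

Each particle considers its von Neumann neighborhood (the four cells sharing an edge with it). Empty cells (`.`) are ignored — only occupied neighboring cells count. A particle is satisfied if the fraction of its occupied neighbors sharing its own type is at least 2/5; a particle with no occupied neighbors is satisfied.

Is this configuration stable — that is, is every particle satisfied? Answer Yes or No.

(1,1)O 0/0 satisfied
(1,4)X 1/1 satisfied
(1,5)X 3/3 satisfied
(1,6)X 2/2 satisfied
(2,2)O 1/1 satisfied
(2,3)O 2/2 satisfied
(2,5)X 2/3 satisfied
(2,6)X 2/3 satisfied
(3,3)O 2/2 satisfied
(3,4)O 3/3 satisfied
(3,5)O 2/3 satisfied
(3,6)O 2/3 satisfied
(4,4)O 1/1 satisfied
(4,6)O 2/2 satisfied
(5,1)X 1/1 satisfied
(5,2)X 2/2 satisfied
(5,3)X 1/1 satisfied
(5,5)O 1/1 satisfied
(5,6)O 2/2 satisfied
All meet the threshold, so the configuration is stable.

Yes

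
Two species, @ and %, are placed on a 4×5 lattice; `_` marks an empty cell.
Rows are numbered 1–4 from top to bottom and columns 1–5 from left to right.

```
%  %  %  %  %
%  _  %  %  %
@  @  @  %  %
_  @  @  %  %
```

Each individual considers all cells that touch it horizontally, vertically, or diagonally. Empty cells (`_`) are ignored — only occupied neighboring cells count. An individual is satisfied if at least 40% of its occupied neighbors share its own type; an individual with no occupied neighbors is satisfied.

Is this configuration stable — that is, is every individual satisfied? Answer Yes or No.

(1,1)% 2/2 ok
(1,2)% 4/4 ok
(1,3)% 4/4 ok
(1,4)% 5/5 ok
(1,5)% 3/3 ok
(2,1)% 2/4 ok
(2,3)% 5/7 ok
(2,4)% 7/8 ok
(2,5)% 5/5 ok
(3,1)@ 2/3 ok
(3,2)@ 4/6 ok
(3,3)@ 3/7 ok
(3,4)% 6/8 ok
(3,5)% 5/5 ok
(4,2)@ 4/4 ok
(4,3)@ 3/5 ok
(4,4)% 3/5 ok
(4,5)% 3/3 ok
All meet the threshold, so the configuration is stable.

Yes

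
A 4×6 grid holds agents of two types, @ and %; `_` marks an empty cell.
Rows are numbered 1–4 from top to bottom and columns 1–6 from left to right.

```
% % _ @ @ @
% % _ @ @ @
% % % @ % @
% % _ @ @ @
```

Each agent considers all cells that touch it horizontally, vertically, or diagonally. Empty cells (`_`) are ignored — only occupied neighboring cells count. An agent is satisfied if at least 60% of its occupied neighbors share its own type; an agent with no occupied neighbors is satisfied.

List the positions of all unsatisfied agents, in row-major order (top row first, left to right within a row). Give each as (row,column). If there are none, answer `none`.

(3,3), (3,5), (4,4)

Row 1: (1,1)% 3/3 ✓ · (1,2)% 3/3 ✓ · (1,4)@ 3/3 ✓ · (1,5)@ 5/5 ✓ · (1,6)@ 3/3 ✓
Row 2: (2,1)% 5/5 ✓ · (2,2)% 6/6 ✓ · (2,4)@ 4/6 ✓ · (2,5)@ 7/8 ✓ · (2,6)@ 4/5 ✓
Row 3: (3,1)% 5/5 ✓ · (3,2)% 6/6 ✓ · (3,3)% 3/6 ✗ · (3,4)@ 4/6 ✓ · (3,5)% 0/8 ✗ · (3,6)@ 4/5 ✓
Row 4: (4,1)% 3/3 ✓ · (4,2)% 4/4 ✓ · (4,4)@ 2/4 ✗ · (4,5)@ 4/5 ✓ · (4,6)@ 2/3 ✓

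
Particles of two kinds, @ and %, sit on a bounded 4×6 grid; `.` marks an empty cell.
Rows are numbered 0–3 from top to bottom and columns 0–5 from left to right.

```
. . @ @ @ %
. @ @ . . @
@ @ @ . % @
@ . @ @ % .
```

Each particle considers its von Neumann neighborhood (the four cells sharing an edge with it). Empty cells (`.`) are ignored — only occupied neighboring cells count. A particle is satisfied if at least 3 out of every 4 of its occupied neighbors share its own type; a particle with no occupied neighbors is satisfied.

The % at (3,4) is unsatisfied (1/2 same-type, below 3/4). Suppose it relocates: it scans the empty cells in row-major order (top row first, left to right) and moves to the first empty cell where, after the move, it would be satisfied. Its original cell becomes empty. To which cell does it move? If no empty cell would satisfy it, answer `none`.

Vacating (3,4). Empty cells in order:
  (0,0): 0/0 same-type → satisfied — stop here.

(0,0)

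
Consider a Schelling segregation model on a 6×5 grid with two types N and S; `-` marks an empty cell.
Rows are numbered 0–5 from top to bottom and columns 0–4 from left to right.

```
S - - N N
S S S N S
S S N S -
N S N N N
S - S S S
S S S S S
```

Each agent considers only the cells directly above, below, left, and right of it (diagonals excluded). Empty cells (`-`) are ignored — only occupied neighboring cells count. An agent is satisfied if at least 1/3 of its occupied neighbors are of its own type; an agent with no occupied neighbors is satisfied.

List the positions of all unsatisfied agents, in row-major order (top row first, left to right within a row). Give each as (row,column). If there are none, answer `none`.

(1,3), (1,4), (2,2), (2,3), (3,0)

(0,0)S 1/1 satisfied
(0,3)N 2/2 satisfied
(0,4)N 1/2 satisfied
(1,0)S 3/3 satisfied
(1,1)S 3/3 satisfied
(1,2)S 1/3 satisfied
(1,3)N 1/4 not
(1,4)S 0/2 not
(2,0)S 2/3 satisfied
(2,1)S 3/4 satisfied
(2,2)N 1/4 not
(2,3)S 0/3 not
(3,0)N 0/3 not
(3,1)S 1/3 satisfied
(3,2)N 2/4 satisfied
(3,3)N 2/4 satisfied
(3,4)N 1/2 satisfied
(4,0)S 1/2 satisfied
(4,2)S 2/3 satisfied
(4,3)S 3/4 satisfied
(4,4)S 2/3 satisfied
(5,0)S 2/2 satisfied
(5,1)S 2/2 satisfied
(5,2)S 3/3 satisfied
(5,3)S 3/3 satisfied
(5,4)S 2/2 satisfied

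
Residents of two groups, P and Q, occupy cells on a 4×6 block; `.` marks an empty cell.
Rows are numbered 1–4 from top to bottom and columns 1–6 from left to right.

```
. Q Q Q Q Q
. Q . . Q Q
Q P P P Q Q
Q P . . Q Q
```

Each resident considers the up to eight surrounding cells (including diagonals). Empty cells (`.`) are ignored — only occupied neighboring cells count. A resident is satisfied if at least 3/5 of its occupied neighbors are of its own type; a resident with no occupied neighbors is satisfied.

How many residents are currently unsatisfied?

5

Row 1: (1,2)Q 2/2 ✓ · (1,3)Q 3/3 ✓ · (1,4)Q 3/3 ✓ · (1,5)Q 4/4 ✓ · (1,6)Q 3/3 ✓
Row 2: (2,2)Q 3/5 ✓ · (2,5)Q 6/7 ✓ · (2,6)Q 5/5 ✓
Row 3: (3,1)Q 2/4 ✗ · (3,2)P 2/5 ✗ · (3,3)P 3/4 ✓ · (3,4)P 1/4 ✗ · (3,5)Q 5/6 ✓ · (3,6)Q 5/5 ✓
Row 4: (4,1)Q 1/3 ✗ · (4,2)P 2/4 ✗ · (4,5)Q 3/4 ✓ · (4,6)Q 3/3 ✓
Unsatisfied: (3,1), (3,2), (3,4), (4,1), (4,2) — 5 in total.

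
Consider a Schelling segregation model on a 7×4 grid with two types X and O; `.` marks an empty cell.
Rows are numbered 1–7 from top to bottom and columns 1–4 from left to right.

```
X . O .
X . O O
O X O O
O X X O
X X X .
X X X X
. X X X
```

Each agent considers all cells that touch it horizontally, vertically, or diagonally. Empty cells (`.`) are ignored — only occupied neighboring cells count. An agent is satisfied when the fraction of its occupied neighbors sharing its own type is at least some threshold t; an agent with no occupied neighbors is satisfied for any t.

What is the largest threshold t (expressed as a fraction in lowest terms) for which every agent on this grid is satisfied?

Row 1: (1,1)X 1/1 · (1,3)O 2/2
Row 2: (2,1)X 2/3 · (2,3)O 4/5 · (2,4)O 4/4
Row 3: (3,1)O 1/4 · (3,2)X 3/7 · (3,3)O 4/7 · (3,4)O 4/5
Row 4: (4,1)O 1/5 · (4,2)X 5/8 · (4,3)X 4/7 · (4,4)O 2/4
Row 5: (5,1)X 4/5 · (5,2)X 7/8 · (5,3)X 6/7
Row 6: (6,1)X 4/4 · (6,2)X 7/7 · (6,3)X 7/7 · (6,4)X 4/4
Row 7: (7,2)X 4/4 · (7,3)X 5/5 · (7,4)X 3/3
The smallest same-type fraction is 1/5 at (4,1), which reduces to 1/5. Any threshold above that leaves this agent unsatisfied.

1/5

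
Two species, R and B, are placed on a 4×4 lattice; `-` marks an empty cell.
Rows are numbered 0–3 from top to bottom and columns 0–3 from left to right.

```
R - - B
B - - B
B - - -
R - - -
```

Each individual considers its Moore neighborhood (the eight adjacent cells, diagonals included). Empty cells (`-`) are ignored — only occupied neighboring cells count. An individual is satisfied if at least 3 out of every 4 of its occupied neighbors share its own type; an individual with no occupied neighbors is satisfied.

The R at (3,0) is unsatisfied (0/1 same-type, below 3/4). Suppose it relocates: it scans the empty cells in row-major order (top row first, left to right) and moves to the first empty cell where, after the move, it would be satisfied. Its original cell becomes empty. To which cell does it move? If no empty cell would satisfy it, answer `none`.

(3,2)

Vacating (3,0). Empty cells in order:
  (0,1): 1/2 same-type → still unsatisfied.
  (0,2): 0/2 same-type → still unsatisfied.
  (1,1): 1/3 same-type → still unsatisfied.
  (1,2): 0/2 same-type → still unsatisfied.
  (2,1): 0/2 same-type → still unsatisfied.
  (2,2): 0/1 same-type → still unsatisfied.
  (2,3): 0/1 same-type → still unsatisfied.
  (3,1): 0/1 same-type → still unsatisfied.
  (3,2): 0/0 same-type → satisfied — stop here.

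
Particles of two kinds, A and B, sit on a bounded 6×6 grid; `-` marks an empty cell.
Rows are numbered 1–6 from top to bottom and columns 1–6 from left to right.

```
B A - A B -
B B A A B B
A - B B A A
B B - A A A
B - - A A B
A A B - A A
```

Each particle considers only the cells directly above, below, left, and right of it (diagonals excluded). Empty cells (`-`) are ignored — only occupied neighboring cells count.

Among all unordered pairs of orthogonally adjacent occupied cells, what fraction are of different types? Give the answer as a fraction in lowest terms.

Scan each occupied cell's neighbors to the right and below so each pair is counted once.
From row 1: 3 unlike of 6 pairs (running 3/6).
From row 2: 7 unlike of 10 pairs (running 10/16).
From row 3: 3 unlike of 7 pairs (running 13/23).
From row 4: 1 unlike of 7 pairs (running 14/30).
From row 5: 3 unlike of 5 pairs (running 17/35).
From row 6: 1 unlike of 3 pairs (running 18/38).
Total adjacent occupied pairs: 38; unlike-type pairs: 18.
18/38 reduces to 9/19.

9/19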